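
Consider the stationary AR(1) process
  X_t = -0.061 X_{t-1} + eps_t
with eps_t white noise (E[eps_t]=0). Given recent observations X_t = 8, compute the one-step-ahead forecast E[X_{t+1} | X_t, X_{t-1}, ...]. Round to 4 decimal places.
E[X_{t+1} \mid \mathcal F_t] = -0.4880

For an AR(p) model X_t = c + sum_i phi_i X_{t-i} + eps_t, the
one-step-ahead conditional mean is
  E[X_{t+1} | X_t, ...] = c + sum_i phi_i X_{t+1-i}.
Substitute known values:
  E[X_{t+1} | ...] = (-0.061) * (8)
                   = -0.4880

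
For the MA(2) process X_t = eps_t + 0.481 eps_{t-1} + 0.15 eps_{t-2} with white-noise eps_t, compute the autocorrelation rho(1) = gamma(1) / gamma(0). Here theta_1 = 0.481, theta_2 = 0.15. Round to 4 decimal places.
\rho(1) = 0.4412

For an MA(q) process with theta_0 = 1, the autocovariance is
  gamma(k) = sigma^2 * sum_{i=0..q-k} theta_i * theta_{i+k},
and rho(k) = gamma(k) / gamma(0). Sigma^2 cancels.
  numerator   = (1)*(0.481) + (0.481)*(0.15) = 0.55315.
  denominator = (1)^2 + (0.481)^2 + (0.15)^2 = 1.253861.
  rho(1) = 0.55315 / 1.253861 = 0.4412.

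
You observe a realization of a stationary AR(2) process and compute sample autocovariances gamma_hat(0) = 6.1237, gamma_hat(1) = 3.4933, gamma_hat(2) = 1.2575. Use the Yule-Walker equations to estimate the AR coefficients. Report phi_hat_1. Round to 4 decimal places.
\hat\phi_{1} = 0.6720

The Yule-Walker equations for an AR(p) process read, in matrix form,
  Gamma_p phi = r_p,   with   (Gamma_p)_{ij} = gamma(|i - j|),
                       (r_p)_i = gamma(i),   i,j = 1..p.
Substitute the sample gammas (Toeplitz matrix and right-hand side of size 2):
  Gamma_p = [[6.1237, 3.4933], [3.4933, 6.1237]]
  r_p     = [3.4933, 1.2575]
Written out:
  6.1237 phi_1 + 3.4933 phi_2 = 3.4933
  3.4933 phi_1 + 6.1237 phi_2 = 1.2575
Solve by Cramer's rule:
  det = gamma(0)^2 - gamma(1)^2 = (6.1237)^2 - (3.4933)^2 = 37.49970169 - 12.20314489 = 25.2965568
  phi_hat_1 = [gamma(1) gamma(0) - gamma(1) gamma(2)] / det = [(3.4933)(6.1237) - (3.4933)(1.2575)] / 25.2965568 = 16.99909646 / 25.2965568 = 0.672
  phi_hat_2 = [gamma(0) gamma(2) - gamma(1)^2] / det = [(6.1237)(1.2575) - (3.4933)^2] / 25.2965568 = -4.50259214 / 25.2965568 = -0.178
So phi_hat = [0.6720, -0.1780].
Therefore phi_hat_1 = 0.6720.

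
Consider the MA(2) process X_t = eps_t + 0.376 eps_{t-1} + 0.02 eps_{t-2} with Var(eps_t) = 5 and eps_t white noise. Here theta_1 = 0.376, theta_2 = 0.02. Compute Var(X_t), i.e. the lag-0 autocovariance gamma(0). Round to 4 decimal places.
\gamma(0) = 5.7089

For an MA(q) process X_t = eps_t + sum_i theta_i eps_{t-i} with
Var(eps_t) = sigma^2, the variance is
  gamma(0) = sigma^2 * (1 + sum_i theta_i^2).
  sum_i theta_i^2 = (0.376)^2 + (0.02)^2 = 0.141376 + 0.0004 = 0.141776.
  gamma(0) = 5 * (1 + 0.141776) = 5 * 1.141776 = 5.70888, which rounds to 5.7089.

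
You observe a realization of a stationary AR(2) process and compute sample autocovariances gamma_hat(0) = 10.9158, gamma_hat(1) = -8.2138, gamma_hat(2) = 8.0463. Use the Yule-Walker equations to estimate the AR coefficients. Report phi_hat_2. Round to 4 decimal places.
\hat\phi_{2} = 0.3940

The Yule-Walker equations for an AR(p) process read, in matrix form,
  Gamma_p phi = r_p,   with   (Gamma_p)_{ij} = gamma(|i - j|),
                       (r_p)_i = gamma(i),   i,j = 1..p.
Substitute the sample gammas (Toeplitz matrix and right-hand side of size 2):
  Gamma_p = [[10.9158, -8.2138], [-8.2138, 10.9158]]
  r_p     = [-8.2138, 8.0463]
Written out:
  10.9158 phi_1 - 8.2138 phi_2 = -8.2138
  -8.2138 phi_1 + 10.9158 phi_2 = 8.0463
Solve by Cramer's rule:
  det = gamma(0)^2 - gamma(1)^2 = (10.9158)^2 - (-8.2138)^2 = 119.15468964 - 67.46651044 = 51.6881792
  phi_hat_1 = [gamma(1) gamma(0) - gamma(1) gamma(2)] / det = [(-8.2138)(10.9158) - (-8.2138)(8.0463)] / 51.6881792 = -23.5694991 / 51.6881792 = -0.456
  phi_hat_2 = [gamma(0) gamma(2) - gamma(1)^2] / det = [(10.9158)(8.0463) - (-8.2138)^2] / 51.6881792 = 20.3652911 / 51.6881792 = 0.394
So phi_hat = [-0.4560, 0.3940].
Therefore phi_hat_2 = 0.3940.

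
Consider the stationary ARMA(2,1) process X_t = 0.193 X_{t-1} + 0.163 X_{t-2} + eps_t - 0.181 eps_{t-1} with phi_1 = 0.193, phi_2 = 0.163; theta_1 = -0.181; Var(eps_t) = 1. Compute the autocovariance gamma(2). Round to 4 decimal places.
\gamma(2) = 0.1720

Multiply the model equation by X_{t-k} and take expectations. With theta_0 = psi_0 = 1 and psi_j the MA(infinity) weights, this gives
  gamma(k) - sum_i phi_i gamma(k-i) = c_k,
  c_k = sigma^2 * sum_{j=k..q} theta_j psi_{j-k}   (c_k = 0 for k > q),
using gamma(-m) = gamma(m).
psi-weights needed (psi_j = theta_j + sum_i phi_i psi_{j-i}):
  psi_1 = theta_1 + phi_1 = -0.181 + (0.193) = 0.012
Right-hand sides:
  c_0 = sigma^2 (1 + theta_1 psi_1) = 1 * (1 + (-0.181)(0.012)) = 1 * 0.997828 = 0.997828
  c_1 = sigma^2 theta_1 = 1 * (-0.181) = -0.181
  c_2 = 0
Equations for k = 0, 1, 2 (AR order 2, c_2 = 0):
  (E0) gamma(0) = phi_1 gamma(1) + phi_2 gamma(2) + c_0
  (E1) gamma(1) = phi_1 gamma(0) + phi_2 gamma(1) + c_1
  (E2) gamma(2) = phi_1 gamma(1) + phi_2 gamma(0)
From (E1): gamma(1) = A gamma(0) + B with
  A = phi_1 / (1 - phi_2) = 0.193 / 0.837 = 0.230585,   B = c_1 / (1 - phi_2) = -0.181 / 0.837 = -0.216249.
Insert (E2) into (E0): gamma(0) (1 - phi_2^2) = phi_1 (1 + phi_2) gamma(1) + c_0.
  phi_1 (1 + phi_2) = (0.193)(1.163) = 0.224459,   1 - phi_2^2 = 0.973431.
Replace gamma(1) by A gamma(0) + B and collect gamma(0):
  gamma(0) [0.973431 - (0.224459)(0.230585)] = (0.224459)(-0.216249) + 0.997828
  gamma(0) * 0.921674 = 0.949289
  gamma(0) = 0.949289 / 0.921674 = 1.029962.
  gamma(1) = A gamma(0) + B = (0.230585)(1.029962) + (-0.216249) = 0.021246.
  gamma(2) = phi_1 gamma(1) + phi_2 gamma(0) = (0.193)(0.021246) + (0.163)(1.029962) = 0.171984.
Therefore gamma(2) = 0.1720 (to 4 decimal places).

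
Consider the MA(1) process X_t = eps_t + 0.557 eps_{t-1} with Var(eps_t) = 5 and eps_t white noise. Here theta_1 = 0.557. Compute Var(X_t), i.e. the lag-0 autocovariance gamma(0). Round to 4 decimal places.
\gamma(0) = 6.5512

For an MA(q) process X_t = eps_t + sum_i theta_i eps_{t-i} with
Var(eps_t) = sigma^2, the variance is
  gamma(0) = sigma^2 * (1 + sum_i theta_i^2).
  sum_i theta_i^2 = (0.557)^2 = 0.310249.
  gamma(0) = 5 * (1 + 0.310249) = 5 * 1.310249 = 6.551245, which rounds to 6.5512.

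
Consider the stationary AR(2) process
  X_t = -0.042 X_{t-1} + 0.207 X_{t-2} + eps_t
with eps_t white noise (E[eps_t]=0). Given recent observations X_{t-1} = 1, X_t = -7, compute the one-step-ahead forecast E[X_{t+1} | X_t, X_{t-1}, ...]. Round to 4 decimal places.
E[X_{t+1} \mid \mathcal F_t] = 0.5010

For an AR(p) model X_t = c + sum_i phi_i X_{t-i} + eps_t, the
one-step-ahead conditional mean is
  E[X_{t+1} | X_t, ...] = c + sum_i phi_i X_{t+1-i}.
Substitute known values:
  E[X_{t+1} | ...] = (-0.042) * (-7) + (0.207) * (1)
                   = 0.5010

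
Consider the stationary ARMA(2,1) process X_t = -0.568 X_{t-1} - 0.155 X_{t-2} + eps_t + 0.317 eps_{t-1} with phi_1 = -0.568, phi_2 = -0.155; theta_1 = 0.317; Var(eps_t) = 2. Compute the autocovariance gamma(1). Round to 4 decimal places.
\gamma(1) = -0.4994

Multiply the model equation by X_{t-k} and take expectations. With theta_0 = psi_0 = 1 and psi_j the MA(infinity) weights, this gives
  gamma(k) - sum_i phi_i gamma(k-i) = c_k,
  c_k = sigma^2 * sum_{j=k..q} theta_j psi_{j-k}   (c_k = 0 for k > q),
using gamma(-m) = gamma(m).
psi-weights needed (psi_j = theta_j + sum_i phi_i psi_{j-i}):
  psi_1 = theta_1 + phi_1 = 0.317 + (-0.568) = -0.251
Right-hand sides:
  c_0 = sigma^2 (1 + theta_1 psi_1) = 2 * (1 + (0.317)(-0.251)) = 2 * 0.920433 = 1.840866
  c_1 = sigma^2 theta_1 = 2 * (0.317) = 0.634
  c_2 = 0
Equations for k = 0, 1, 2 (AR order 2, c_2 = 0):
  (E0) gamma(0) = phi_1 gamma(1) + phi_2 gamma(2) + c_0
  (E1) gamma(1) = phi_1 gamma(0) + phi_2 gamma(1) + c_1
  (E2) gamma(2) = phi_1 gamma(1) + phi_2 gamma(0)
From (E1): gamma(1) = A gamma(0) + B with
  A = phi_1 / (1 - phi_2) = -0.568 / 1.155 = -0.491775,   B = c_1 / (1 - phi_2) = 0.634 / 1.155 = 0.548918.
Insert (E2) into (E0): gamma(0) (1 - phi_2^2) = phi_1 (1 + phi_2) gamma(1) + c_0.
  phi_1 (1 + phi_2) = (-0.568)(0.845) = -0.47996,   1 - phi_2^2 = 0.975975.
Replace gamma(1) by A gamma(0) + B and collect gamma(0):
  gamma(0) [0.975975 - (-0.47996)(-0.491775)] = (-0.47996)(0.548918) + 1.840866
  gamma(0) * 0.739943 = 1.577407
  gamma(0) = 1.577407 / 0.739943 = 2.131797.
  gamma(1) = A gamma(0) + B = (-0.491775)(2.131797) + (0.548918) = -0.499446.
Therefore gamma(1) = -0.4994 (to 4 decimal places).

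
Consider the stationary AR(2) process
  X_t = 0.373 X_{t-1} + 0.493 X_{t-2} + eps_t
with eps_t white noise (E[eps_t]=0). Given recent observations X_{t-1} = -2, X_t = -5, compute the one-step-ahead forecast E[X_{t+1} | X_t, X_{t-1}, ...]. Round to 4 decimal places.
E[X_{t+1} \mid \mathcal F_t] = -2.8510

For an AR(p) model X_t = c + sum_i phi_i X_{t-i} + eps_t, the
one-step-ahead conditional mean is
  E[X_{t+1} | X_t, ...] = c + sum_i phi_i X_{t+1-i}.
Substitute known values:
  E[X_{t+1} | ...] = (0.373) * (-5) + (0.493) * (-2)
                   = -2.8510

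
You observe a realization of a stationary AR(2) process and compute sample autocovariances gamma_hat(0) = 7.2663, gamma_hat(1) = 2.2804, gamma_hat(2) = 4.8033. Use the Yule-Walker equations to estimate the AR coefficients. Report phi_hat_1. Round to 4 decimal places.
\hat\phi_{1} = 0.1180

The Yule-Walker equations for an AR(p) process read, in matrix form,
  Gamma_p phi = r_p,   with   (Gamma_p)_{ij} = gamma(|i - j|),
                       (r_p)_i = gamma(i),   i,j = 1..p.
Substitute the sample gammas (Toeplitz matrix and right-hand side of size 2):
  Gamma_p = [[7.2663, 2.2804], [2.2804, 7.2663]]
  r_p     = [2.2804, 4.8033]
Written out:
  7.2663 phi_1 + 2.2804 phi_2 = 2.2804
  2.2804 phi_1 + 7.2663 phi_2 = 4.8033
Solve by Cramer's rule:
  det = gamma(0)^2 - gamma(1)^2 = (7.2663)^2 - (2.2804)^2 = 52.79911569 - 5.20022416 = 47.59889153
  phi_hat_1 = [gamma(1) gamma(0) - gamma(1) gamma(2)] / det = [(2.2804)(7.2663) - (2.2804)(4.8033)] / 47.59889153 = 5.6166252 / 47.59889153 = 0.118
  phi_hat_2 = [gamma(0) gamma(2) - gamma(1)^2] / det = [(7.2663)(4.8033) - (2.2804)^2] / 47.59889153 = 29.70199463 / 47.59889153 = 0.624
So phi_hat = [0.1180, 0.6240].
Therefore phi_hat_1 = 0.1180.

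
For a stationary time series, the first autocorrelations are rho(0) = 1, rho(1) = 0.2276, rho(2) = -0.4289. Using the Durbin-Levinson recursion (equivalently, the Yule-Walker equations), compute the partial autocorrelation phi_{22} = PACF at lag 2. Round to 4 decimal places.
\phi_{22} = -0.5070

The PACF at lag k is phi_{kk}, the last component of the solution
to the Yule-Walker system G_k phi = r_k where
  (G_k)_{ij} = rho(|i - j|), (r_k)_i = rho(i), i,j = 1..k.
Equivalently, Durbin-Levinson gives phi_{kk} iteratively:
  phi_{11} = rho(1)
  phi_{kk} = [rho(k) - sum_{j=1..k-1} phi_{k-1,j} rho(k-j)]
            / [1 - sum_{j=1..k-1} phi_{k-1,j} rho(j)],
  phi_{k,j} = phi_{k-1,j} - phi_{kk} phi_{k-1,k-j},  j = 1..k-1.
Step k = 1:
  phi_11 = rho(1) = 0.2276.
Step k = 2:
  phi_22 = [rho(2) - phi_11 rho(1)] / [1 - phi_11 rho(1)] = [-0.4289 - (0.2276)(0.2276)] / [1 - (0.2276)(0.2276)]
         = -0.48070176 / 0.94819824 = -0.507.
Therefore phi_{22} = -0.5070.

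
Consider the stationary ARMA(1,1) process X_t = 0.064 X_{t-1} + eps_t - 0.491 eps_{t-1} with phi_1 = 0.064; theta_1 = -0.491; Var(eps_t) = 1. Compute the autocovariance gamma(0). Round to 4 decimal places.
\gamma(0) = 1.1831

Multiply the model equation by X_{t-k} and take expectations. With theta_0 = psi_0 = 1 and psi_j the MA(infinity) weights, this gives
  gamma(k) - sum_i phi_i gamma(k-i) = c_k,
  c_k = sigma^2 * sum_{j=k..q} theta_j psi_{j-k}   (c_k = 0 for k > q),
using gamma(-m) = gamma(m).
psi-weights needed (psi_j = theta_j + sum_i phi_i psi_{j-i}):
  psi_1 = theta_1 + phi_1 = -0.491 + (0.064) = -0.427
Right-hand sides:
  c_0 = sigma^2 (1 + theta_1 psi_1) = 1 * (1 + (-0.491)(-0.427)) = 1 * 1.209657 = 1.209657
  c_1 = sigma^2 theta_1 = 1 * (-0.491) = -0.491
  c_2 = 0
Equations for k = 0 and k = 1 (AR order 1):
  gamma(0) = phi_1 gamma(1) + c_0
  gamma(1) = phi_1 gamma(0) + c_1
Substituting the second into the first: gamma(0) (1 - phi_1^2) = c_0 + phi_1 c_1, so
  gamma(0) = (c_0 + phi_1 c_1) / (1 - phi_1^2) = (1.209657 + (0.064)(-0.491)) / (1 - (0.064)^2) = 1.178233 / 0.995904 = 1.183079.
Therefore gamma(0) = 1.1831 (to 4 decimal places).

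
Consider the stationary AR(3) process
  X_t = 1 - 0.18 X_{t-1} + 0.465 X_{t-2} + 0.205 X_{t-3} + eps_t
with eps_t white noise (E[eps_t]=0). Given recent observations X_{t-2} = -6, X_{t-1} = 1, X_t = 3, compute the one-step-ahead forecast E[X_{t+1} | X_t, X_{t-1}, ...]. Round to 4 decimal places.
E[X_{t+1} \mid \mathcal F_t] = -0.3050

For an AR(p) model X_t = c + sum_i phi_i X_{t-i} + eps_t, the
one-step-ahead conditional mean is
  E[X_{t+1} | X_t, ...] = c + sum_i phi_i X_{t+1-i}.
Substitute known values:
  E[X_{t+1} | ...] = 1 + (-0.18) * (3) + (0.465) * (1) + (0.205) * (-6)
                   = -0.3050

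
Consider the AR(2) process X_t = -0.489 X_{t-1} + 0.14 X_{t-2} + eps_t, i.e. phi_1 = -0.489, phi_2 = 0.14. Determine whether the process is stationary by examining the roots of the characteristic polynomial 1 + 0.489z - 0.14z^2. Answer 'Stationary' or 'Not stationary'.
\text{Stationary}

The AR(p) characteristic polynomial is P(z) = 1 + 0.489z - 0.14z^2.
Stationarity requires all roots to lie outside the unit circle, i.e. |z| > 1 for every root.
Set 1 + (0.489) z + (-0.14) z^2 = 0, i.e. a z^2 + b z + c = 0 with a = -0.14, b = 0.489, c = 1.
Discriminant D = b^2 - 4ac = (0.489)^2 - 4*(-0.14)*1 = 0.239121 - (-0.56) = 0.799121.
D >= 0, so the roots are real: z = (-b +/- sqrt(D)) / (2a) = (-0.489 +/- 0.893936) / (-0.28).
  z_1 = (-0.489 + 0.893936) / (-0.28) = -1.4462,   |z_1| = 1.4462.
  z_2 = (-0.489 - 0.893936) / (-0.28) = 4.9391,   |z_2| = 4.9391.
Moduli of all roots: 1.4462, 4.9391.
All moduli strictly greater than 1? Yes.
Verdict: Stationary.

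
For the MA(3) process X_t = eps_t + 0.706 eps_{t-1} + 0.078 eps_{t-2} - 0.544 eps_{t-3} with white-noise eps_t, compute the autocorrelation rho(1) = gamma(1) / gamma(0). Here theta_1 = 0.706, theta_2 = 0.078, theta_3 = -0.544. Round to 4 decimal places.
\rho(1) = 0.3991

For an MA(q) process with theta_0 = 1, the autocovariance is
  gamma(k) = sigma^2 * sum_{i=0..q-k} theta_i * theta_{i+k},
and rho(k) = gamma(k) / gamma(0). Sigma^2 cancels.
  numerator   = (1)*(0.706) + (0.706)*(0.078) + (0.078)*(-0.544) = 0.718636.
  denominator = (1)^2 + (0.706)^2 + (0.078)^2 + (-0.544)^2 = 1.800456.
  rho(1) = 0.718636 / 1.800456 = 0.3991.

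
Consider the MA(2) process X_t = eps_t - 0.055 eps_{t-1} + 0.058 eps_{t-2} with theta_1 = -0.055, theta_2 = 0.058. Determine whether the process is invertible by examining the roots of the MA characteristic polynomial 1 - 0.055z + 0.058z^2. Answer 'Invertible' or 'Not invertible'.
\text{Invertible}

The MA(q) characteristic polynomial is P(z) = 1 - 0.055z + 0.058z^2.
Invertibility requires all roots to lie outside the unit circle, i.e. |z| > 1 for every root.
Set 1 + (-0.055) z + (0.058) z^2 = 0, i.e. a z^2 + b z + c = 0 with a = 0.058, b = -0.055, c = 1.
Discriminant D = b^2 - 4ac = (-0.055)^2 - 4*(0.058)*1 = 0.003025 - (0.232) = -0.228975.
D < 0, so the roots are the complex-conjugate pair z = (-b +/- i sqrt(-D)) / (2a) = 0.4741 +/- 4.1251i.
For a conjugate pair |z|^2 = z * conj(z) = (product of roots) = c/a = 1/(0.058) = 17.241379, so |z| = sqrt(17.241379) = 4.1523 for both roots.
Moduli of all roots: 4.1523, 4.1523.
All moduli strictly greater than 1? Yes.
Verdict: Invertible.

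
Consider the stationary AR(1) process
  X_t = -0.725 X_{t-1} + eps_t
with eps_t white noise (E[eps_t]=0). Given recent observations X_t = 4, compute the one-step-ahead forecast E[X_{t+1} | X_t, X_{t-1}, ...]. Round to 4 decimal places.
E[X_{t+1} \mid \mathcal F_t] = -2.9000

For an AR(p) model X_t = c + sum_i phi_i X_{t-i} + eps_t, the
one-step-ahead conditional mean is
  E[X_{t+1} | X_t, ...] = c + sum_i phi_i X_{t+1-i}.
Substitute known values:
  E[X_{t+1} | ...] = (-0.725) * (4)
                   = -2.9000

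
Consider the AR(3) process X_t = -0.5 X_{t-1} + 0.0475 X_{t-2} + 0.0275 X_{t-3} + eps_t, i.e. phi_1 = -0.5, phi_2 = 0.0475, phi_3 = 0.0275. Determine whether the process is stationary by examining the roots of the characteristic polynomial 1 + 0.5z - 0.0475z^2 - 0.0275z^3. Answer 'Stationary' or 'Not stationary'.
\text{Stationary}

The AR(p) characteristic polynomial is P(z) = 1 + 0.5z - 0.0475z^2 - 0.0275z^3.
Stationarity requires all roots to lie outside the unit circle, i.e. |z| > 1 for every root.
Degree 3: look for a simple real root z0 first, then factor out (1 - z/z0) and solve the remaining quadratic.
Testing z0 = -4: P(-4) = 1 + (0.5)(-4) + (-0.0475)(-4)^2 + (-0.0275)(-4)^3
  = 1 + (-2) + (-0.76) + (1.76) = 0.  So z_0 = -4 is a root, |z_0| = 4.
Divide out the factor (1 + 0.25 z) = (1 - z/z0) (since 1/z0 = -0.25):
  P(z) = (1 + 0.25 z)(1 + (0.25) z + (-0.11) z^2)
  [check: z-coef 0.25 - (-0.25) = 0.5; z^2-coef -0.11 - (-0.25)(0.25) = -0.0475; z^3-coef -(-0.25)(-0.11) = -0.0275.]
Remaining roots from the quadratic factor 1 + (0.25) z + (-0.11) z^2:
  Set 1 + (0.25) z + (-0.11) z^2 = 0, i.e. a z^2 + b z + c = 0 with a = -0.11, b = 0.25, c = 1.
  Discriminant D = b^2 - 4ac = (0.25)^2 - 4*(-0.11)*1 = 0.0625 - (-0.44) = 0.5025.
  D >= 0, so the roots are real: z = (-b +/- sqrt(D)) / (2a) = (-0.25 +/- 0.708872) / (-0.22).
    z_1 = (-0.25 + 0.708872) / (-0.22) = -2.0858,   |z_1| = 2.0858.
    z_2 = (-0.25 - 0.708872) / (-0.22) = 4.3585,   |z_2| = 4.3585.
Moduli of all roots: 4.0000, 2.0858, 4.3585.
All moduli strictly greater than 1? Yes.
Verdict: Stationary.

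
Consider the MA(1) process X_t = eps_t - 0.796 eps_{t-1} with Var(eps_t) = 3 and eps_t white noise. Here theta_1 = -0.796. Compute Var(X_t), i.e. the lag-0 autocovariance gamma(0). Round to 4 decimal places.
\gamma(0) = 4.9008

For an MA(q) process X_t = eps_t + sum_i theta_i eps_{t-i} with
Var(eps_t) = sigma^2, the variance is
  gamma(0) = sigma^2 * (1 + sum_i theta_i^2).
  sum_i theta_i^2 = (-0.796)^2 = 0.633616.
  gamma(0) = 3 * (1 + 0.633616) = 3 * 1.633616 = 4.900848, which rounds to 4.9008.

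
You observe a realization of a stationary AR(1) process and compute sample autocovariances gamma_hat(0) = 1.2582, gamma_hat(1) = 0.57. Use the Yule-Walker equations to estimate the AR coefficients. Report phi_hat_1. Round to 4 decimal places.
\hat\phi_{1} = 0.4530

The Yule-Walker equations for an AR(p) process read, in matrix form,
  Gamma_p phi = r_p,   with   (Gamma_p)_{ij} = gamma(|i - j|),
                       (r_p)_i = gamma(i),   i,j = 1..p.
Substitute the sample gammas (Toeplitz matrix and right-hand side of size 1):
  Gamma_p = [[1.2582]]
  r_p     = [0.57]
With p = 1 this is the single equation gamma(0) phi_1 = gamma(1):
  phi_hat_1 = gamma(1) / gamma(0) = 0.57 / 1.2582 = 0.4530.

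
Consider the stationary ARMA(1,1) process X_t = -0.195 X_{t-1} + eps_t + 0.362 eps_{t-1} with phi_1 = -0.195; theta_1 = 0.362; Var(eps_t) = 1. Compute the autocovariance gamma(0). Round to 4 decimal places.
\gamma(0) = 1.0290

Multiply the model equation by X_{t-k} and take expectations. With theta_0 = psi_0 = 1 and psi_j the MA(infinity) weights, this gives
  gamma(k) - sum_i phi_i gamma(k-i) = c_k,
  c_k = sigma^2 * sum_{j=k..q} theta_j psi_{j-k}   (c_k = 0 for k > q),
using gamma(-m) = gamma(m).
psi-weights needed (psi_j = theta_j + sum_i phi_i psi_{j-i}):
  psi_1 = theta_1 + phi_1 = 0.362 + (-0.195) = 0.167
Right-hand sides:
  c_0 = sigma^2 (1 + theta_1 psi_1) = 1 * (1 + (0.362)(0.167)) = 1 * 1.060454 = 1.060454
  c_1 = sigma^2 theta_1 = 1 * (0.362) = 0.362
  c_2 = 0
Equations for k = 0 and k = 1 (AR order 1):
  gamma(0) = phi_1 gamma(1) + c_0
  gamma(1) = phi_1 gamma(0) + c_1
Substituting the second into the first: gamma(0) (1 - phi_1^2) = c_0 + phi_1 c_1, so
  gamma(0) = (c_0 + phi_1 c_1) / (1 - phi_1^2) = (1.060454 + (-0.195)(0.362)) / (1 - (-0.195)^2) = 0.989864 / 0.961975 = 1.028991.
Therefore gamma(0) = 1.0290 (to 4 decimal places).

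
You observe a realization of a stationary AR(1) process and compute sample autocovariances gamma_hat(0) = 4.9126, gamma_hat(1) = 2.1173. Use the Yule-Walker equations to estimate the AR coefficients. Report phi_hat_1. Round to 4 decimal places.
\hat\phi_{1} = 0.4310

The Yule-Walker equations for an AR(p) process read, in matrix form,
  Gamma_p phi = r_p,   with   (Gamma_p)_{ij} = gamma(|i - j|),
                       (r_p)_i = gamma(i),   i,j = 1..p.
Substitute the sample gammas (Toeplitz matrix and right-hand side of size 1):
  Gamma_p = [[4.9126]]
  r_p     = [2.1173]
With p = 1 this is the single equation gamma(0) phi_1 = gamma(1):
  phi_hat_1 = gamma(1) / gamma(0) = 2.1173 / 4.9126 = 0.4310.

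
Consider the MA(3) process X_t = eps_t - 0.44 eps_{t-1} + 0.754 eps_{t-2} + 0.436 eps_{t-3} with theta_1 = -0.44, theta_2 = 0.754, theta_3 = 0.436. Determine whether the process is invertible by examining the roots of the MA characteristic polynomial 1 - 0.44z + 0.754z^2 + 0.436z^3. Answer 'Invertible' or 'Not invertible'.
\text{Not invertible}

The MA(q) characteristic polynomial is P(z) = 1 - 0.44z + 0.754z^2 + 0.436z^3.
Invertibility requires all roots to lie outside the unit circle, i.e. |z| > 1 for every root.
Degree 3: look for a simple real root z0 first, then factor out (1 - z/z0) and solve the remaining quadratic.
Testing z0 = -2.5: P(-2.5) = 1 + (-0.44)(-2.5) + (0.754)(-2.5)^2 + (0.436)(-2.5)^3
  = 1 + (1.1) + (4.7125) + (-6.8125) = 0.  So z_0 = -2.5 is a root, |z_0| = 2.5.
Divide out the factor (1 + 0.4 z) = (1 - z/z0) (since 1/z0 = -0.4):
  P(z) = (1 + 0.4 z)(1 + (-0.84) z + (1.09) z^2)
  [check: z-coef -0.84 - (-0.4) = -0.44; z^2-coef 1.09 - (-0.4)(-0.84) = 0.754; z^3-coef -(-0.4)(1.09) = 0.436.]
Remaining roots from the quadratic factor 1 + (-0.84) z + (1.09) z^2:
  Set 1 + (-0.84) z + (1.09) z^2 = 0, i.e. a z^2 + b z + c = 0 with a = 1.09, b = -0.84, c = 1.
  Discriminant D = b^2 - 4ac = (-0.84)^2 - 4*(1.09)*1 = 0.7056 - (4.36) = -3.6544.
  D < 0, so the roots are the complex-conjugate pair z = (-b +/- i sqrt(-D)) / (2a) = 0.3853 +/- 0.8769i.
  For a conjugate pair |z|^2 = z * conj(z) = (product of roots) = c/a = 1/(1.09) = 0.917431, so |z| = sqrt(0.917431) = 0.9578 for both roots.
Moduli of all roots: 2.5000, 0.9578, 0.9578.
All moduli strictly greater than 1? No.
Verdict: Not invertible.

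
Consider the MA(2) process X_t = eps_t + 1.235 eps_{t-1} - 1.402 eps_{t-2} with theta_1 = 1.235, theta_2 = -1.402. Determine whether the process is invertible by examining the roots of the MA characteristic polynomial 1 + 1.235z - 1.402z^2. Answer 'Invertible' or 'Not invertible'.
\text{Not invertible}

The MA(q) characteristic polynomial is P(z) = 1 + 1.235z - 1.402z^2.
Invertibility requires all roots to lie outside the unit circle, i.e. |z| > 1 for every root.
Set 1 + (1.235) z + (-1.402) z^2 = 0, i.e. a z^2 + b z + c = 0 with a = -1.402, b = 1.235, c = 1.
Discriminant D = b^2 - 4ac = (1.235)^2 - 4*(-1.402)*1 = 1.525225 - (-5.608) = 7.133225.
D >= 0, so the roots are real: z = (-b +/- sqrt(D)) / (2a) = (-1.235 +/- 2.67081) / (-2.804).
  z_1 = (-1.235 + 2.67081) / (-2.804) = -0.5121,   |z_1| = 0.5121.
  z_2 = (-1.235 - 2.67081) / (-2.804) = 1.3929,   |z_2| = 1.3929.
Moduli of all roots: 0.5121, 1.3929.
All moduli strictly greater than 1? No.
Verdict: Not invertible.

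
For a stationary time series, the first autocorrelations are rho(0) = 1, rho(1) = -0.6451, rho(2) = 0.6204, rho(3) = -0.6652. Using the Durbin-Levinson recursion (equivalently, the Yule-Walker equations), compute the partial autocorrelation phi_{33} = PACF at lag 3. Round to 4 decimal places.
\phi_{33} = -0.3500

The PACF at lag k is phi_{kk}, the last component of the solution
to the Yule-Walker system G_k phi = r_k where
  (G_k)_{ij} = rho(|i - j|), (r_k)_i = rho(i), i,j = 1..k.
Equivalently, Durbin-Levinson gives phi_{kk} iteratively:
  phi_{11} = rho(1)
  phi_{kk} = [rho(k) - sum_{j=1..k-1} phi_{k-1,j} rho(k-j)]
            / [1 - sum_{j=1..k-1} phi_{k-1,j} rho(j)],
  phi_{k,j} = phi_{k-1,j} - phi_{kk} phi_{k-1,k-j},  j = 1..k-1.
Step k = 1:
  phi_11 = rho(1) = -0.6451.
Step k = 2:
  phi_22 = [rho(2) - phi_11 rho(1)] / [1 - phi_11 rho(1)] = [0.6204 - (-0.6451)(-0.6451)] / [1 - (-0.6451)(-0.6451)]
         = 0.20424599 / 0.58384599 = 0.349829.
  Update: phi_21 = phi_11 - phi_22 phi_11 = -0.6451 - (0.349829)(-0.6451) = -0.419426.
Step k = 3:
  phi_33 = [rho(3) - phi_21 rho(2) - phi_22 rho(1)] / [1 - phi_21 rho(1) - phi_22 rho(2)]
    numerator   = -0.6652 - (-0.419426)(0.6204) - (0.349829)(-0.6451) = -0.17931396
    denominator = 1 - (-0.419426)(-0.6451) - (0.349829)(0.6204) = 0.51239491
  phi_33 = -0.17931396 / 0.51239491 = -0.35.
Therefore phi_{33} = -0.3500.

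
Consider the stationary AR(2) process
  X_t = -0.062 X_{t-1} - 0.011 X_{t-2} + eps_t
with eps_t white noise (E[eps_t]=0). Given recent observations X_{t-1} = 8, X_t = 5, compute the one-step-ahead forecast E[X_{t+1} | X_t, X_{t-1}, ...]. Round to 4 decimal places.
E[X_{t+1} \mid \mathcal F_t] = -0.3980

For an AR(p) model X_t = c + sum_i phi_i X_{t-i} + eps_t, the
one-step-ahead conditional mean is
  E[X_{t+1} | X_t, ...] = c + sum_i phi_i X_{t+1-i}.
Substitute known values:
  E[X_{t+1} | ...] = (-0.062) * (5) + (-0.011) * (8)
                   = -0.3980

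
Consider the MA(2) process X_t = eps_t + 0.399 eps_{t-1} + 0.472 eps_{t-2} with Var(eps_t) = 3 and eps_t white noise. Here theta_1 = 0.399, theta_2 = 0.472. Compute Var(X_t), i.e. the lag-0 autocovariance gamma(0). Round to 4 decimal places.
\gamma(0) = 4.1460

For an MA(q) process X_t = eps_t + sum_i theta_i eps_{t-i} with
Var(eps_t) = sigma^2, the variance is
  gamma(0) = sigma^2 * (1 + sum_i theta_i^2).
  sum_i theta_i^2 = (0.399)^2 + (0.472)^2 = 0.159201 + 0.222784 = 0.381985.
  gamma(0) = 3 * (1 + 0.381985) = 3 * 1.381985 = 4.145955, which rounds to 4.1460.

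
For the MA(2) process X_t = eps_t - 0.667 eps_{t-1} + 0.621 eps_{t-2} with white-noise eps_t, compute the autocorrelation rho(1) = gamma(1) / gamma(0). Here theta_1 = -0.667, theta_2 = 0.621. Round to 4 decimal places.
\rho(1) = -0.5907

For an MA(q) process with theta_0 = 1, the autocovariance is
  gamma(k) = sigma^2 * sum_{i=0..q-k} theta_i * theta_{i+k},
and rho(k) = gamma(k) / gamma(0). Sigma^2 cancels.
  numerator   = (1)*(-0.667) + (-0.667)*(0.621) = -1.081207.
  denominator = (1)^2 + (-0.667)^2 + (0.621)^2 = 1.83053.
  rho(1) = -1.081207 / 1.83053 = -0.5907.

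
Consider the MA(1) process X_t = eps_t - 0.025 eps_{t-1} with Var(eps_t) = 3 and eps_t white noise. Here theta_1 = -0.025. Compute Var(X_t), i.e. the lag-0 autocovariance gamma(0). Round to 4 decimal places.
\gamma(0) = 3.0019

For an MA(q) process X_t = eps_t + sum_i theta_i eps_{t-i} with
Var(eps_t) = sigma^2, the variance is
  gamma(0) = sigma^2 * (1 + sum_i theta_i^2).
  sum_i theta_i^2 = (-0.025)^2 = 0.000625.
  gamma(0) = 3 * (1 + 0.000625) = 3 * 1.000625 = 3.001875, which rounds to 3.0019.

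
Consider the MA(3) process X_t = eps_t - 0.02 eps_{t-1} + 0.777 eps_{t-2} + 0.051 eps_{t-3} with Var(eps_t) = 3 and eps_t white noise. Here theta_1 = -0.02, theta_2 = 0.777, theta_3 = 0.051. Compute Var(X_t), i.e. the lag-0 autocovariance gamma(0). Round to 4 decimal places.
\gamma(0) = 4.8202

For an MA(q) process X_t = eps_t + sum_i theta_i eps_{t-i} with
Var(eps_t) = sigma^2, the variance is
  gamma(0) = sigma^2 * (1 + sum_i theta_i^2).
  sum_i theta_i^2 = (-0.02)^2 + (0.777)^2 + (0.051)^2 = 0.0004 + 0.603729 + 0.002601 = 0.60673.
  gamma(0) = 3 * (1 + 0.60673) = 3 * 1.60673 = 4.82019, which rounds to 4.8202.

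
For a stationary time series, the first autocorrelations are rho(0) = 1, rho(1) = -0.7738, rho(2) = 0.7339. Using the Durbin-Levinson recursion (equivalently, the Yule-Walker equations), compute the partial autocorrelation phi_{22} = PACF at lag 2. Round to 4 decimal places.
\phi_{22} = 0.3368

The PACF at lag k is phi_{kk}, the last component of the solution
to the Yule-Walker system G_k phi = r_k where
  (G_k)_{ij} = rho(|i - j|), (r_k)_i = rho(i), i,j = 1..k.
Equivalently, Durbin-Levinson gives phi_{kk} iteratively:
  phi_{11} = rho(1)
  phi_{kk} = [rho(k) - sum_{j=1..k-1} phi_{k-1,j} rho(k-j)]
            / [1 - sum_{j=1..k-1} phi_{k-1,j} rho(j)],
  phi_{k,j} = phi_{k-1,j} - phi_{kk} phi_{k-1,k-j},  j = 1..k-1.
Step k = 1:
  phi_11 = rho(1) = -0.7738.
Step k = 2:
  phi_22 = [rho(2) - phi_11 rho(1)] / [1 - phi_11 rho(1)] = [0.7339 - (-0.7738)(-0.7738)] / [1 - (-0.7738)(-0.7738)]
         = 0.13513356 / 0.40123356 = 0.3368.
Therefore phi_{22} = 0.3368.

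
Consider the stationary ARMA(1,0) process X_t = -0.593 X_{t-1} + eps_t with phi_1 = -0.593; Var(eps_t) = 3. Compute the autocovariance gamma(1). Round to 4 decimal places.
\gamma(1) = -2.7439

Multiply the model equation by X_{t-k} and take expectations. With theta_0 = psi_0 = 1 and psi_j the MA(infinity) weights, this gives
  gamma(k) - sum_i phi_i gamma(k-i) = c_k,
  c_k = sigma^2 * sum_{j=k..q} theta_j psi_{j-k}   (c_k = 0 for k > q),
using gamma(-m) = gamma(m).
Pure AR (q = 0): c_0 = sigma^2 = 3, c_k = 0 for k >= 1.
Equations for k = 0 and k = 1 (AR order 1):
  gamma(0) = phi_1 gamma(1) + c_0
  gamma(1) = phi_1 gamma(0) + c_1
Substituting the second into the first: gamma(0) (1 - phi_1^2) = c_0 + phi_1 c_1, so
  gamma(0) = c_0 / (1 - phi_1^2) = 3 / (1 - (-0.593)^2) = 3 / 0.648351 = 4.627123.
  gamma(1) = phi_1 gamma(0) = (-0.593)(4.627123) = -2.743884.
Therefore gamma(1) = -2.7439 (to 4 decimal places).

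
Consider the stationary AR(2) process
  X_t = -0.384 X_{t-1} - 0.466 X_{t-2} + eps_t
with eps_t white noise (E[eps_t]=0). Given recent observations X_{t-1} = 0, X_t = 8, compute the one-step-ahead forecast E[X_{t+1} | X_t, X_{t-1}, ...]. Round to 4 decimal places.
E[X_{t+1} \mid \mathcal F_t] = -3.0720

For an AR(p) model X_t = c + sum_i phi_i X_{t-i} + eps_t, the
one-step-ahead conditional mean is
  E[X_{t+1} | X_t, ...] = c + sum_i phi_i X_{t+1-i}.
Substitute known values:
  E[X_{t+1} | ...] = (-0.384) * (8) + (-0.466) * (0)
                   = -3.0720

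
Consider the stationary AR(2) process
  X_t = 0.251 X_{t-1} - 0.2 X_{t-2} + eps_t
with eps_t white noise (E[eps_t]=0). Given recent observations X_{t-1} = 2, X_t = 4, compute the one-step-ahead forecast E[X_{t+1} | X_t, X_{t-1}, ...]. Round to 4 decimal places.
E[X_{t+1} \mid \mathcal F_t] = 0.6040

For an AR(p) model X_t = c + sum_i phi_i X_{t-i} + eps_t, the
one-step-ahead conditional mean is
  E[X_{t+1} | X_t, ...] = c + sum_i phi_i X_{t+1-i}.
Substitute known values:
  E[X_{t+1} | ...] = (0.251) * (4) + (-0.2) * (2)
                   = 0.6040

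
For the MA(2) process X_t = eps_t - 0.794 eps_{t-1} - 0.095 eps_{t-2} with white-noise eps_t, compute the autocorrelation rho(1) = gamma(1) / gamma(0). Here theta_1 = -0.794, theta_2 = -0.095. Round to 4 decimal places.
\rho(1) = -0.4383

For an MA(q) process with theta_0 = 1, the autocovariance is
  gamma(k) = sigma^2 * sum_{i=0..q-k} theta_i * theta_{i+k},
and rho(k) = gamma(k) / gamma(0). Sigma^2 cancels.
  numerator   = (1)*(-0.794) + (-0.794)*(-0.095) = -0.71857.
  denominator = (1)^2 + (-0.794)^2 + (-0.095)^2 = 1.639461.
  rho(1) = -0.71857 / 1.639461 = -0.4383.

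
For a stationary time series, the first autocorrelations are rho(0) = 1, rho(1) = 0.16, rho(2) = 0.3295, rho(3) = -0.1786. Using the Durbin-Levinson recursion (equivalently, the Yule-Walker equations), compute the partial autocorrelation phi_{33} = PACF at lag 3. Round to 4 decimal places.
\phi_{33} = -0.3010

The PACF at lag k is phi_{kk}, the last component of the solution
to the Yule-Walker system G_k phi = r_k where
  (G_k)_{ij} = rho(|i - j|), (r_k)_i = rho(i), i,j = 1..k.
Equivalently, Durbin-Levinson gives phi_{kk} iteratively:
  phi_{11} = rho(1)
  phi_{kk} = [rho(k) - sum_{j=1..k-1} phi_{k-1,j} rho(k-j)]
            / [1 - sum_{j=1..k-1} phi_{k-1,j} rho(j)],
  phi_{k,j} = phi_{k-1,j} - phi_{kk} phi_{k-1,k-j},  j = 1..k-1.
Step k = 1:
  phi_11 = rho(1) = 0.16.
Step k = 2:
  phi_22 = [rho(2) - phi_11 rho(1)] / [1 - phi_11 rho(1)] = [0.3295 - (0.16)(0.16)] / [1 - (0.16)(0.16)]
         = 0.3039 / 0.9744 = 0.311884.
  Update: phi_21 = phi_11 - phi_22 phi_11 = 0.16 - (0.311884)(0.16) = 0.110099.
Step k = 3:
  phi_33 = [rho(3) - phi_21 rho(2) - phi_22 rho(1)] / [1 - phi_21 rho(1) - phi_22 rho(2)]
    numerator   = -0.1786 - (0.110099)(0.3295) - (0.311884)(0.16) = -0.26477894
    denominator = 1 - (0.110099)(0.16) - (0.311884)(0.3295) = 0.87961838
  phi_33 = -0.26477894 / 0.87961838 = -0.301.
Therefore phi_{33} = -0.3010.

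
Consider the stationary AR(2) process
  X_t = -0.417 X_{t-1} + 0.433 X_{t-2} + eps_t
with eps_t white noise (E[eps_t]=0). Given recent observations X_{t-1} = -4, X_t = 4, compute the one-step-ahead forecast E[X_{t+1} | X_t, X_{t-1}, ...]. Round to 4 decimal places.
E[X_{t+1} \mid \mathcal F_t] = -3.4000

For an AR(p) model X_t = c + sum_i phi_i X_{t-i} + eps_t, the
one-step-ahead conditional mean is
  E[X_{t+1} | X_t, ...] = c + sum_i phi_i X_{t+1-i}.
Substitute known values:
  E[X_{t+1} | ...] = (-0.417) * (4) + (0.433) * (-4)
                   = -3.4000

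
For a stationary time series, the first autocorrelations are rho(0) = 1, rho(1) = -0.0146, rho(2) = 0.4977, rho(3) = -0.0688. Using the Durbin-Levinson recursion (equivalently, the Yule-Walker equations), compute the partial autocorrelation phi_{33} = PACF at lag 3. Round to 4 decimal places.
\phi_{33} = -0.0769

The PACF at lag k is phi_{kk}, the last component of the solution
to the Yule-Walker system G_k phi = r_k where
  (G_k)_{ij} = rho(|i - j|), (r_k)_i = rho(i), i,j = 1..k.
Equivalently, Durbin-Levinson gives phi_{kk} iteratively:
  phi_{11} = rho(1)
  phi_{kk} = [rho(k) - sum_{j=1..k-1} phi_{k-1,j} rho(k-j)]
            / [1 - sum_{j=1..k-1} phi_{k-1,j} rho(j)],
  phi_{k,j} = phi_{k-1,j} - phi_{kk} phi_{k-1,k-j},  j = 1..k-1.
Step k = 1:
  phi_11 = rho(1) = -0.0146.
Step k = 2:
  phi_22 = [rho(2) - phi_11 rho(1)] / [1 - phi_11 rho(1)] = [0.4977 - (-0.0146)(-0.0146)] / [1 - (-0.0146)(-0.0146)]
         = 0.49748684 / 0.99978684 = 0.497593.
  Update: phi_21 = phi_11 - phi_22 phi_11 = -0.0146 - (0.497593)(-0.0146) = -0.007335.
Step k = 3:
  phi_33 = [rho(3) - phi_21 rho(2) - phi_22 rho(1)] / [1 - phi_21 rho(1) - phi_22 rho(2)]
    numerator   = -0.0688 - (-0.007335)(0.4977) - (0.497593)(-0.0146) = -0.05788444
    denominator = 1 - (-0.007335)(-0.0146) - (0.497593)(0.4977) = 0.75224092
  phi_33 = -0.05788444 / 0.75224092 = -0.0769.
Therefore phi_{33} = -0.0769.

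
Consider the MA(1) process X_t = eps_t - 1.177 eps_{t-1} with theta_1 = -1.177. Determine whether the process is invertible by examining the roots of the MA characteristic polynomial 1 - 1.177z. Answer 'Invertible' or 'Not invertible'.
\text{Not invertible}

The MA(q) characteristic polynomial is P(z) = 1 - 1.177z.
Invertibility requires all roots to lie outside the unit circle, i.e. |z| > 1 for every root.
This is linear in z: 1 + (-1.177) z = 0  =>  z = -1/(-1.177) = 0.849618,  |z| = 0.849618.
Moduli of all roots: 0.8496.
All moduli strictly greater than 1? No.
Verdict: Not invertible.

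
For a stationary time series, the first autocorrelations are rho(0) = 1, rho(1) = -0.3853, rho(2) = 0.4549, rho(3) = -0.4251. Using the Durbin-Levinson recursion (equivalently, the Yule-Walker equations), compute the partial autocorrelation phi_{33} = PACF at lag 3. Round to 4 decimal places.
\phi_{33} = -0.2351

The PACF at lag k is phi_{kk}, the last component of the solution
to the Yule-Walker system G_k phi = r_k where
  (G_k)_{ij} = rho(|i - j|), (r_k)_i = rho(i), i,j = 1..k.
Equivalently, Durbin-Levinson gives phi_{kk} iteratively:
  phi_{11} = rho(1)
  phi_{kk} = [rho(k) - sum_{j=1..k-1} phi_{k-1,j} rho(k-j)]
            / [1 - sum_{j=1..k-1} phi_{k-1,j} rho(j)],
  phi_{k,j} = phi_{k-1,j} - phi_{kk} phi_{k-1,k-j},  j = 1..k-1.
Step k = 1:
  phi_11 = rho(1) = -0.3853.
Step k = 2:
  phi_22 = [rho(2) - phi_11 rho(1)] / [1 - phi_11 rho(1)] = [0.4549 - (-0.3853)(-0.3853)] / [1 - (-0.3853)(-0.3853)]
         = 0.30644391 / 0.85154391 = 0.359869.
  Update: phi_21 = phi_11 - phi_22 phi_11 = -0.3853 - (0.359869)(-0.3853) = -0.246643.
Step k = 3:
  phi_33 = [rho(3) - phi_21 rho(2) - phi_22 rho(1)] / [1 - phi_21 rho(1) - phi_22 rho(2)]
    numerator   = -0.4251 - (-0.246643)(0.4549) - (0.359869)(-0.3853) = -0.1742449
    denominator = 1 - (-0.246643)(-0.3853) - (0.359869)(0.4549) = 0.74126437
  phi_33 = -0.1742449 / 0.74126437 = -0.2351.
Therefore phi_{33} = -0.2351.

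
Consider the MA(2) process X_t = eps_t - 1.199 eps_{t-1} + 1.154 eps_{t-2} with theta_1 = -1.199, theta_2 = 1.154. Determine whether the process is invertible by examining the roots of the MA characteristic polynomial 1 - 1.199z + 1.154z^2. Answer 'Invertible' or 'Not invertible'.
\text{Not invertible}

The MA(q) characteristic polynomial is P(z) = 1 - 1.199z + 1.154z^2.
Invertibility requires all roots to lie outside the unit circle, i.e. |z| > 1 for every root.
Set 1 + (-1.199) z + (1.154) z^2 = 0, i.e. a z^2 + b z + c = 0 with a = 1.154, b = -1.199, c = 1.
Discriminant D = b^2 - 4ac = (-1.199)^2 - 4*(1.154)*1 = 1.437601 - (4.616) = -3.178399.
D < 0, so the roots are the complex-conjugate pair z = (-b +/- i sqrt(-D)) / (2a) = 0.5195 +/- 0.7724i.
For a conjugate pair |z|^2 = z * conj(z) = (product of roots) = c/a = 1/(1.154) = 0.866551, so |z| = sqrt(0.866551) = 0.9309 for both roots.
Moduli of all roots: 0.9309, 0.9309.
All moduli strictly greater than 1? No.
Verdict: Not invertible.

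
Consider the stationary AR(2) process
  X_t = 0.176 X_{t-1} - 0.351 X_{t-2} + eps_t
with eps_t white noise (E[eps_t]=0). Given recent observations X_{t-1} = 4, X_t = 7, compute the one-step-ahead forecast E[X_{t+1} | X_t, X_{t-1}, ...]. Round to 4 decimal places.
E[X_{t+1} \mid \mathcal F_t] = -0.1720

For an AR(p) model X_t = c + sum_i phi_i X_{t-i} + eps_t, the
one-step-ahead conditional mean is
  E[X_{t+1} | X_t, ...] = c + sum_i phi_i X_{t+1-i}.
Substitute known values:
  E[X_{t+1} | ...] = (0.176) * (7) + (-0.351) * (4)
                   = -0.1720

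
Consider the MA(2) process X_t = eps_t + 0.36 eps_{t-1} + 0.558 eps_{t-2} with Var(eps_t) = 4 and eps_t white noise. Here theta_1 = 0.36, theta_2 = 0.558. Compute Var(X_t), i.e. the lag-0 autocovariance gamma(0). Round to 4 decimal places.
\gamma(0) = 5.7639

For an MA(q) process X_t = eps_t + sum_i theta_i eps_{t-i} with
Var(eps_t) = sigma^2, the variance is
  gamma(0) = sigma^2 * (1 + sum_i theta_i^2).
  sum_i theta_i^2 = (0.36)^2 + (0.558)^2 = 0.1296 + 0.311364 = 0.440964.
  gamma(0) = 4 * (1 + 0.440964) = 4 * 1.440964 = 5.763856, which rounds to 5.7639.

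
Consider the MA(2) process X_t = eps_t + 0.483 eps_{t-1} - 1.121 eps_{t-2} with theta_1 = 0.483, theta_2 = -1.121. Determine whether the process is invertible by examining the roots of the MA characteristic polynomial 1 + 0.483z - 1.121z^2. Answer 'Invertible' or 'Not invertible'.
\text{Not invertible}

The MA(q) characteristic polynomial is P(z) = 1 + 0.483z - 1.121z^2.
Invertibility requires all roots to lie outside the unit circle, i.e. |z| > 1 for every root.
Set 1 + (0.483) z + (-1.121) z^2 = 0, i.e. a z^2 + b z + c = 0 with a = -1.121, b = 0.483, c = 1.
Discriminant D = b^2 - 4ac = (0.483)^2 - 4*(-1.121)*1 = 0.233289 - (-4.484) = 4.717289.
D >= 0, so the roots are real: z = (-b +/- sqrt(D)) / (2a) = (-0.483 +/- 2.171932) / (-2.242).
  z_1 = (-0.483 + 2.171932) / (-2.242) = -0.7533,   |z_1| = 0.7533.
  z_2 = (-0.483 - 2.171932) / (-2.242) = 1.1842,   |z_2| = 1.1842.
Moduli of all roots: 0.7533, 1.1842.
All moduli strictly greater than 1? No.
Verdict: Not invertible.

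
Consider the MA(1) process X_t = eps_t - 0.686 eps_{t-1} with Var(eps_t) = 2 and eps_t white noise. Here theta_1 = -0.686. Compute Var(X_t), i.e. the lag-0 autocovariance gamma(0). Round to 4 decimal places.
\gamma(0) = 2.9412

For an MA(q) process X_t = eps_t + sum_i theta_i eps_{t-i} with
Var(eps_t) = sigma^2, the variance is
  gamma(0) = sigma^2 * (1 + sum_i theta_i^2).
  sum_i theta_i^2 = (-0.686)^2 = 0.470596.
  gamma(0) = 2 * (1 + 0.470596) = 2 * 1.470596 = 2.941192, which rounds to 2.9412.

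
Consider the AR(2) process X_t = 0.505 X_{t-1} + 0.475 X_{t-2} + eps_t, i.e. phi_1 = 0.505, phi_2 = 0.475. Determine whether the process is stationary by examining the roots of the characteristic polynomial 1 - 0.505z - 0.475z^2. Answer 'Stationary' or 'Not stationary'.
\text{Stationary}

The AR(p) characteristic polynomial is P(z) = 1 - 0.505z - 0.475z^2.
Stationarity requires all roots to lie outside the unit circle, i.e. |z| > 1 for every root.
Set 1 + (-0.505) z + (-0.475) z^2 = 0, i.e. a z^2 + b z + c = 0 with a = -0.475, b = -0.505, c = 1.
Discriminant D = b^2 - 4ac = (-0.505)^2 - 4*(-0.475)*1 = 0.255025 - (-1.9) = 2.155025.
D >= 0, so the roots are real: z = (-b +/- sqrt(D)) / (2a) = (0.505 +/- 1.468) / (-0.95).
  z_1 = (0.505 + 1.468) / (-0.95) = -2.0768,   |z_1| = 2.0768.
  z_2 = (0.505 - 1.468) / (-0.95) = 1.0137,   |z_2| = 1.0137.
Moduli of all roots: 2.0768, 1.0137.
All moduli strictly greater than 1? Yes.
Verdict: Stationary.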